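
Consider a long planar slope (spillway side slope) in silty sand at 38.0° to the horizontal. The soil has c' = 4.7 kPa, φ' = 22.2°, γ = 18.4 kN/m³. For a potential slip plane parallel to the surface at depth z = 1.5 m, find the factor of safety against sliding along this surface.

For an infinite slope with a slip plane parallel to the surface (no pore pressure): FS = [c' + γz cos²β tanφ'] / [γz sinβ cosβ].
γz = 18.4·1.5 = 27.60 kN/m²
Numerator = 4.7 + 27.60·cos²38.0°·tan22.2° = 4.7 + 27.60·0.6210·0.4081 = 11.694 kPa
Denominator = 27.60·sin38.0°·cos38.0° = 27.60·0.6157·0.7880 = 13.390 kPa
FS = 11.694 / 13.390 = 0.873

FS = 0.87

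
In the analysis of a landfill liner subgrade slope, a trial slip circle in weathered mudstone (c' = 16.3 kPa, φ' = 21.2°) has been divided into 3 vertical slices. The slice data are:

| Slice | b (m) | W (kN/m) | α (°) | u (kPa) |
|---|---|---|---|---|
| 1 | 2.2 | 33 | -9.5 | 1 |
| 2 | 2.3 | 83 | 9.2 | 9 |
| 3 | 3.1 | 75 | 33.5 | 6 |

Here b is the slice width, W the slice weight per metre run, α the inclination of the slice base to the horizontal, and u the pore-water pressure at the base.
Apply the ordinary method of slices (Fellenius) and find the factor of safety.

FS = 3.78

Ordinary method of slices: FS = Σ[c'·Δl_i + (W_i cosα_i − u_i·Δl_i)·tanφ'] / Σ W_i sinα_i, with Δl_i = b_i / cosα_i.
Slice 1: Δl = 2.2/cos(-9.5°) = 2.231 m; N'_1 = 33·cos(-9.5°) − 1·2.231 = 30.3; c'Δl = 36.36; W sinα = -5.4
Slice 2: Δl = 2.3/cos9.2° = 2.330 m; N'_2 = 83·cos9.2° − 9·2.330 = 61.0; c'Δl = 37.98; W sinα = 13.3
Slice 3: Δl = 3.1/cos33.5° = 3.718 m; N'_3 = 75·cos33.5° − 6·3.718 = 40.2; c'Δl = 60.60; W sinα = 41.4
Σc'Δl = 134.9 kN/m; ΣN' = 131.5 kN/m; ΣW sinα = 49.2 kN/m
Resisting = 134.9 + 131.5·tan21.2° = 134.9 + 51.0 = 185.9 kN/m
FS = 185.9 / 49.2 = 3.778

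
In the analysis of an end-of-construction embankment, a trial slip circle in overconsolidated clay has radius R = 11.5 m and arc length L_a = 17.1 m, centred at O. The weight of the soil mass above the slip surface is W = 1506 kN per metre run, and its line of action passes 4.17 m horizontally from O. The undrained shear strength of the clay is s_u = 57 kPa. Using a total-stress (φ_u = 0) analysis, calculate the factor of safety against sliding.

Taking moments about the centre O, the resisting moment is provided by the undrained shear strength acting along the arc:
M_R = s_u·L_a·R = 57·17.10·11.5 = 11209.1 kN·m/m
M_D = W·d = 1506·4.17 = 6280.0 kN·m/m
FS = M_R / M_D = 11209.1 / 6280.0 = 1.785

FS = 1.78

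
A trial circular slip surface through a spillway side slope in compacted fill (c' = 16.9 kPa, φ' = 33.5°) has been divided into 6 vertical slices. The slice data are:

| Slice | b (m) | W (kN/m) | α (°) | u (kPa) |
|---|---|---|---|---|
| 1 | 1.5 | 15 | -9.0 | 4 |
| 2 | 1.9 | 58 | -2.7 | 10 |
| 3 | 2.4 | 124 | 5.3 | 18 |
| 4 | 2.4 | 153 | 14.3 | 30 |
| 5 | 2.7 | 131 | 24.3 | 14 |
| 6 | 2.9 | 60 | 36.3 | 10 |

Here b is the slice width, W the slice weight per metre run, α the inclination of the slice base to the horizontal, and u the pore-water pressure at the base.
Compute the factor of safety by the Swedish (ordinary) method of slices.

FS = 3.33

Ordinary method of slices: FS = Σ[c'·Δl_i + (W_i cosα_i − u_i·Δl_i)·tanφ'] / Σ W_i sinα_i, with Δl_i = b_i / cosα_i.
Slice 1: Δl = 1.5/cos(-9.0°) = 1.519 m; N'_1 = 15·cos(-9.0°) − 4·1.519 = 8.7; c'Δl = 25.67; W sinα = -2.3
Slice 2: Δl = 1.9/cos(-2.7°) = 1.902 m; N'_2 = 58·cos(-2.7°) − 10·1.902 = 38.9; c'Δl = 32.15; W sinα = -2.7
Slice 3: Δl = 2.4/cos5.3° = 2.410 m; N'_3 = 124·cos5.3° − 18·2.410 = 80.1; c'Δl = 40.73; W sinα = 11.5
Slice 4: Δl = 2.4/cos14.3° = 2.477 m; N'_4 = 153·cos14.3° − 30·2.477 = 74.0; c'Δl = 41.86; W sinα = 37.8
Slice 5: Δl = 2.7/cos24.3° = 2.962 m; N'_5 = 131·cos24.3° − 14·2.962 = 77.9; c'Δl = 50.07; W sinα = 53.9
Slice 6: Δl = 2.9/cos36.3° = 3.598 m; N'_6 = 60·cos36.3° − 10·3.598 = 12.4; c'Δl = 60.81; W sinα = 35.5
Σc'Δl = 251.3 kN/m; ΣN' = 292.0 kN/m; ΣW sinα = 133.6 kN/m
Resisting = 251.3 + 292.0·tan33.5° = 251.3 + 193.3 = 444.5 kN/m
FS = 444.5 / 133.6 = 3.328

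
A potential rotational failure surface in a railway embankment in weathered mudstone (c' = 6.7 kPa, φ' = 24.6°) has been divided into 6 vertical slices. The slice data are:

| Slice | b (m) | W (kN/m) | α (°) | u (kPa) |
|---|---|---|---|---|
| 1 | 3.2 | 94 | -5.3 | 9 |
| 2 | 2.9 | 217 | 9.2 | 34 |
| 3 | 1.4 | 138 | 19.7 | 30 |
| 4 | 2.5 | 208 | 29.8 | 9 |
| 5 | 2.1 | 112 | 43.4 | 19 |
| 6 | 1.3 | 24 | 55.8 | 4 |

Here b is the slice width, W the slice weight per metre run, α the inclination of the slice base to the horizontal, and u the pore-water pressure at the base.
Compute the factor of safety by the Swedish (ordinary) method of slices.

Ordinary method of slices: FS = Σ[c'·Δl_i + (W_i cosα_i − u_i·Δl_i)·tanφ'] / Σ W_i sinα_i, with Δl_i = b_i / cosα_i.
Slice 1: Δl = 3.2/cos(-5.3°) = 3.214 m; N'_1 = 94·cos(-5.3°) − 9·3.214 = 64.7; c'Δl = 21.53; W sinα = -8.7
Slice 2: Δl = 2.9/cos9.2° = 2.938 m; N'_2 = 217·cos9.2° − 34·2.938 = 114.3; c'Δl = 19.68; W sinα = 34.7
Slice 3: Δl = 1.4/cos19.7° = 1.487 m; N'_3 = 138·cos19.7° − 30·1.487 = 85.3; c'Δl = 9.96; W sinα = 46.5
Slice 4: Δl = 2.5/cos29.8° = 2.881 m; N'_4 = 208·cos29.8° − 9·2.881 = 154.6; c'Δl = 19.30; W sinα = 103.4
Slice 5: Δl = 2.1/cos43.4° = 2.890 m; N'_5 = 112·cos43.4° − 19·2.890 = 26.5; c'Δl = 19.36; W sinα = 77.0
Slice 6: Δl = 1.3/cos55.8° = 2.313 m; N'_6 = 24·cos55.8° − 4·2.313 = 4.2; c'Δl = 15.50; W sinα = 19.8
Σc'Δl = 105.3 kN/m; ΣN' = 449.6 kN/m; ΣW sinα = 272.7 kN/m
Resisting = 105.3 + 449.6·tan24.6° = 105.3 + 205.8 = 311.2 kN/m
FS = 311.2 / 272.7 = 1.141

FS = 1.14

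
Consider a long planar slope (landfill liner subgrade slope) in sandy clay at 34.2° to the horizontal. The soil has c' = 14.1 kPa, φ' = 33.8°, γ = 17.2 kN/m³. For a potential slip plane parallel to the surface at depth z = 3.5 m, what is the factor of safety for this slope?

FS = 1.49

For an infinite slope with a slip plane parallel to the surface (no pore pressure): FS = [c' + γz cos²β tanφ'] / [γz sinβ cosβ].
γz = 17.2·3.5 = 60.20 kN/m²
Numerator = 14.1 + 60.20·cos²34.2°·tan33.8° = 14.1 + 60.20·0.6841·0.6694 = 41.668 kPa
Denominator = 60.20·sin34.2°·cos34.2° = 60.20·0.5621·0.8271 = 27.986 kPa
FS = 41.668 / 27.986 = 1.489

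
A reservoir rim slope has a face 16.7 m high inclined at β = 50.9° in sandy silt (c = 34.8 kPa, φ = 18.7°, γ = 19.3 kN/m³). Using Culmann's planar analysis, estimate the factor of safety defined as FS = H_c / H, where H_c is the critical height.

H_c = (4c/γ) · sinβ cosφ / [1 − cos(β − φ)]
    = (4·34.8/19.3) · sin50.9°·cos18.7° / [1 − cos32.2°]
    = 7.212 · 0.7351 / 0.1538 = 34.47 m
FS = H_c / H = 34.47 / 16.7 = 2.064

FS = 2.06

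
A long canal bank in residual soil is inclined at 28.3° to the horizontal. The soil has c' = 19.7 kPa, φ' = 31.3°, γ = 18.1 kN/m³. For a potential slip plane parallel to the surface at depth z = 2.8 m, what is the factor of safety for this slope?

For an infinite slope with a slip plane parallel to the surface (no pore pressure): FS = [c' + γz cos²β tanφ'] / [γz sinβ cosβ].
γz = 18.1·2.8 = 50.68 kN/m²
Numerator = 19.7 + 50.68·cos²28.3°·tan31.3° = 19.7 + 50.68·0.7752·0.6080 = 43.588 kPa
Denominator = 50.68·sin28.3°·cos28.3° = 50.68·0.4741·0.8805 = 21.155 kPa
FS = 43.588 / 21.155 = 2.060

FS = 2.06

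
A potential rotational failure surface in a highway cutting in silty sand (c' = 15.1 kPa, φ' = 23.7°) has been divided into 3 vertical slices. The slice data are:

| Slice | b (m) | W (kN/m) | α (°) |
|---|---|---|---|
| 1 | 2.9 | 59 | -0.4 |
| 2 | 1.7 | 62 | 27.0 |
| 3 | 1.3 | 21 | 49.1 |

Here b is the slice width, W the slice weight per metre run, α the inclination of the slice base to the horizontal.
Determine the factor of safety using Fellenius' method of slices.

Ordinary method of slices: FS = Σ[c'·Δl_i + (W_i cosα_i)·tanφ'] / Σ W_i sinα_i, with Δl_i = b_i / cosα_i.
Slice 1: Δl = 2.9/cos(-0.4°) = 2.900 m; N'_1 = 59·cos(-0.4°) = 59.0; c'Δl = 43.79; W sinα = -0.4
Slice 2: Δl = 1.7/cos27.0° = 1.908 m; N'_2 = 62·cos27.0° = 55.2; c'Δl = 28.81; W sinα = 28.1
Slice 3: Δl = 1.3/cos49.1° = 1.986 m; N'_3 = 21·cos49.1° = 13.7; c'Δl = 29.98; W sinα = 15.9
Σc'Δl = 102.6 kN/m; ΣN' = 128.0 kN/m; ΣW sinα = 43.6 kN/m
Resisting = 102.6 + 128.0·tan23.7° = 102.6 + 56.2 = 158.8 kN/m
FS = 158.8 / 43.6 = 3.641

FS = 3.64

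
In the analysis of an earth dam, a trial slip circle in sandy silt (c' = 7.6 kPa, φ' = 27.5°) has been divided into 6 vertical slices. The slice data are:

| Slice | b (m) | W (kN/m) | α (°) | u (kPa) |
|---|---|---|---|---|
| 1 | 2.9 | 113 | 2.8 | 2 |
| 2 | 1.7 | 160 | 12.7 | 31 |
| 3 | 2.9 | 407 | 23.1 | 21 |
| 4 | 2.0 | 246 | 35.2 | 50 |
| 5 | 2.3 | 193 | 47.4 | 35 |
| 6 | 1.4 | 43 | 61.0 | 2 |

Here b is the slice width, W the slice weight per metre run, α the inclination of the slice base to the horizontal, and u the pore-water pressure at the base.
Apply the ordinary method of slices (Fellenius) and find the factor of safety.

Ordinary method of slices: FS = Σ[c'·Δl_i + (W_i cosα_i − u_i·Δl_i)·tanφ'] / Σ W_i sinα_i, with Δl_i = b_i / cosα_i.
Slice 1: Δl = 2.9/cos2.8° = 2.903 m; N'_1 = 113·cos2.8° − 2·2.903 = 107.1; c'Δl = 22.07; W sinα = 5.5
Slice 2: Δl = 1.7/cos12.7° = 1.743 m; N'_2 = 160·cos12.7° − 31·1.743 = 102.1; c'Δl = 13.24; W sinα = 35.2
Slice 3: Δl = 2.9/cos23.1° = 3.153 m; N'_3 = 407·cos23.1° − 21·3.153 = 308.2; c'Δl = 23.96; W sinα = 159.7
Slice 4: Δl = 2.0/cos35.2° = 2.448 m; N'_4 = 246·cos35.2° − 50·2.448 = 78.6; c'Δl = 18.60; W sinα = 141.8
Slice 5: Δl = 2.3/cos47.4° = 3.398 m; N'_5 = 193·cos47.4° − 35·3.398 = 11.7; c'Δl = 25.82; W sinα = 142.1
Slice 6: Δl = 1.4/cos61.0° = 2.888 m; N'_6 = 43·cos61.0° − 2·2.888 = 15.1; c'Δl = 21.95; W sinα = 37.6
Σc'Δl = 125.6 kN/m; ΣN' = 622.7 kN/m; ΣW sinα = 521.9 kN/m
Resisting = 125.6 + 622.7·tan27.5° = 125.6 + 324.2 = 449.8 kN/m
FS = 449.8 / 521.9 = 0.862

FS = 0.86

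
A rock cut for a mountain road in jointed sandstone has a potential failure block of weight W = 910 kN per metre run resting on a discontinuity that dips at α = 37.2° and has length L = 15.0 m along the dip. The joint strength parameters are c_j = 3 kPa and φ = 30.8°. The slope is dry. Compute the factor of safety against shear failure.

Resolving the block weight along and normal to the plane and applying the Mohr–Coulomb strength on the joint:
N' = W cosα = 910·cos37.2° = 724.8 kN/m
Driving force T = W sinα = 910·sin37.2° = 550.2 kN/m
Resisting force R = c_j·L + N'·tanφ = 3·15.0 + 724.8·tan30.8° = 45.0 + 432.1 = 477.1 kN/m
FS = R / T = 477.1 / 550.2 = 0.867

FS = 0.87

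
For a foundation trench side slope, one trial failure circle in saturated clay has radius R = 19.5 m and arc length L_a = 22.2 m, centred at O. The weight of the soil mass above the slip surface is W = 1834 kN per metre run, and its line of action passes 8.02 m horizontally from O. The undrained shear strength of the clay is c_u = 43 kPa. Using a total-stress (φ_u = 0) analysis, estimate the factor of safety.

Taking moments about the centre O, the resisting moment is provided by the undrained shear strength acting along the arc:
M_R = c_u·L_a·R = 43·22.20·19.5 = 18614.7 kN·m/m
M_D = W·d = 1834·8.02 = 14708.7 kN·m/m
FS = M_R / M_D = 18614.7 / 14708.7 = 1.266

FS = 1.27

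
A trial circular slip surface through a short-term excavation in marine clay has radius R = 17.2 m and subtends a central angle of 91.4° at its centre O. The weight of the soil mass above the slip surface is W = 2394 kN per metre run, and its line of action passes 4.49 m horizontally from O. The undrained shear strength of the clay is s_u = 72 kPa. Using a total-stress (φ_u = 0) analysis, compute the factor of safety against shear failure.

FS = 3.16

Taking moments about the centre O, the resisting moment is provided by the undrained shear strength acting along the arc:
Arc length L_a = R·θ = 17.2·(91.4°·π/180) = 17.2·1.5952 = 27.44 m
M_R = s_u·L_a·R = 72·27.44·17.2 = 33979.2 kN·m/m
M_D = W·d = 2394·4.49 = 10749.1 kN·m/m
FS = M_R / M_D = 33979.2 / 10749.1 = 3.161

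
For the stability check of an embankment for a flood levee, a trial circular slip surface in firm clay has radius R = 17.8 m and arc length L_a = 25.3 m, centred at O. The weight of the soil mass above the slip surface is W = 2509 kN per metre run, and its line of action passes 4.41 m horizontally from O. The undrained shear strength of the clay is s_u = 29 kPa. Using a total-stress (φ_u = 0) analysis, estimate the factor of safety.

Taking moments about the centre O, the resisting moment is provided by the undrained shear strength acting along the arc:
M_R = s_u·L_a·R = 29·25.30·17.8 = 13059.9 kN·m/m
M_D = W·d = 2509·4.41 = 11064.7 kN·m/m
FS = M_R / M_D = 13059.9 / 11064.7 = 1.180

FS = 1.18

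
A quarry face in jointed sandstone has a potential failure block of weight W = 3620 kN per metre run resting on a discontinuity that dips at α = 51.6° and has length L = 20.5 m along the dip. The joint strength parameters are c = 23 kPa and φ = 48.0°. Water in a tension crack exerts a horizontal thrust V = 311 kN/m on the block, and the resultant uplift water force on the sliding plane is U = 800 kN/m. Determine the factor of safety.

FS = 0.60

Resolving the block weight along and normal to the plane and applying the Mohr–Coulomb strength on the joint:
N' = W cosα − U − V sinα = 3620·cos51.6° − 800 − 311·sin51.6° = 1204.8 kN/m
Driving force T = W sinα + V cosα = 3620·sin51.6° + 311·cos51.6° = 3030.1 kN/m
Resisting force R = c·L + N'·tanφ = 23·20.5 + 1204.8·tan48.0° = 471.5 + 1338.1 = 1809.6 kN/m
FS = R / T = 1809.6 / 3030.1 = 0.597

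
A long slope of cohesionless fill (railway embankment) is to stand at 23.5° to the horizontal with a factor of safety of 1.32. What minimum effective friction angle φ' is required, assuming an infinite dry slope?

FS = tanφ'/tanβ ⇒ tanφ' = FS · tanβ = 1.32 · tan23.5° = 0.5740
φ' = arctan(0.5740) = 29.85°

φ' = 29.9°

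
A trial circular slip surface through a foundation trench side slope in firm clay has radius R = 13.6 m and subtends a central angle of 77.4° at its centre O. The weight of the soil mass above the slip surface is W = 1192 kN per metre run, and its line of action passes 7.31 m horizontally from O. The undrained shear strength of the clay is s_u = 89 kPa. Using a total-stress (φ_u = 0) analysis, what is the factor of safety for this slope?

FS = 2.55

Taking moments about the centre O, the resisting moment is provided by the undrained shear strength acting along the arc:
Arc length L_a = R·θ = 13.6·(77.4°·π/180) = 13.6·1.3509 = 18.37 m
M_R = s_u·L_a·R = 89·18.37·13.6 = 22237.5 kN·m/m
M_D = W·d = 1192·7.31 = 8713.5 kN·m/m
FS = M_R / M_D = 22237.5 / 8713.5 = 2.552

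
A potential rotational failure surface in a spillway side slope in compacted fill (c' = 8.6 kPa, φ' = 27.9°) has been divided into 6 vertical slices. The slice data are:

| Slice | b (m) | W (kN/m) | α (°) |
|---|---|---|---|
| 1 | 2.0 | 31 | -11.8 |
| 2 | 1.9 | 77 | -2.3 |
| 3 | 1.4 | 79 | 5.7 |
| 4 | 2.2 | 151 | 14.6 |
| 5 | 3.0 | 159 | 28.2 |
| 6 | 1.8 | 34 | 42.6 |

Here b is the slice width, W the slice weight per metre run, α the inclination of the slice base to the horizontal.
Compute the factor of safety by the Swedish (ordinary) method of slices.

Ordinary method of slices: FS = Σ[c'·Δl_i + (W_i cosα_i)·tanφ'] / Σ W_i sinα_i, with Δl_i = b_i / cosα_i.
Slice 1: Δl = 2.0/cos(-11.8°) = 2.043 m; N'_1 = 31·cos(-11.8°) = 30.3; c'Δl = 17.57; W sinα = -6.3
Slice 2: Δl = 1.9/cos(-2.3°) = 1.902 m; N'_2 = 77·cos(-2.3°) = 76.9; c'Δl = 16.35; W sinα = -3.1
Slice 3: Δl = 1.4/cos5.7° = 1.407 m; N'_3 = 79·cos5.7° = 78.6; c'Δl = 12.10; W sinα = 7.8
Slice 4: Δl = 2.2/cos14.6° = 2.273 m; N'_4 = 151·cos14.6° = 146.1; c'Δl = 19.55; W sinα = 38.1
Slice 5: Δl = 3.0/cos28.2° = 3.404 m; N'_5 = 159·cos28.2° = 140.1; c'Δl = 29.27; W sinα = 75.1
Slice 6: Δl = 1.8/cos42.6° = 2.445 m; N'_6 = 34·cos42.6° = 25.0; c'Δl = 21.03; W sinα = 23.0
Σc'Δl = 115.9 kN/m; ΣN' = 497.2 kN/m; ΣW sinα = 134.6 kN/m
Resisting = 115.9 + 497.2·tan27.9° = 115.9 + 263.2 = 379.1 kN/m
FS = 379.1 / 134.6 = 2.816

FS = 2.82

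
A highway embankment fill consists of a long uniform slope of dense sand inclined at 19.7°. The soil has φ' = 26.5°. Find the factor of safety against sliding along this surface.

For a dry cohesionless infinite slope the factor of safety is FS = tanφ' / tanβ.
FS = tan26.5° / tan19.7° = 0.4986 / 0.3581 = 1.392

FS = 1.39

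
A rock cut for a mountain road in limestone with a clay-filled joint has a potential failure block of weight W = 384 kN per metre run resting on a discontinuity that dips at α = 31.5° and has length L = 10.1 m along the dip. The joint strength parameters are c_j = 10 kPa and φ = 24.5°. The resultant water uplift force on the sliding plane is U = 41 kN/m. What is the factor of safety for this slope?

Resolving the block weight along and normal to the plane and applying the Mohr–Coulomb strength on the joint:
N' = W cosα − U = 384·cos31.5° − 41 = 286.4 kN/m
Driving force T = W sinα = 384·sin31.5° = 200.6 kN/m
Resisting force R = c_j·L + N'·tanφ = 10·10.1 + 286.4·tan24.5° = 101.0 + 130.5 = 231.5 kN/m
FS = R / T = 231.5 / 200.6 = 1.154

FS = 1.15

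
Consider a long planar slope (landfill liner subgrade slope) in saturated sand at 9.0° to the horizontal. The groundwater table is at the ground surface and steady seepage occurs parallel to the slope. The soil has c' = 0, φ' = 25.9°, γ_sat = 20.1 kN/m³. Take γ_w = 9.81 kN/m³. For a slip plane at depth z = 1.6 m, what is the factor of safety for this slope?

With seepage parallel to the slope and the water table at the surface, the effective normal stress on the slip plane uses the buoyant unit weight γ' = γ_sat − γ_w while the driving shear stress uses γ_sat:
FS = [c' + γ' z cos²β tanφ'] / [γ_sat z sinβ cosβ]
(For c' = 0 this reduces to FS = (γ'/γ_sat)·tanφ'/tanβ.)
γ' = 20.1 − 9.81 = 10.29 kN/m³
Numerator = 0.0 + 10.29·1.6·cos²9.0°·tan25.9° = 0.0 + 10.29·1.6·0.9755·0.4856 = 7.799 kPa
Denominator = 20.1·1.6·sin9.0°·cos9.0° = 20.1·1.6·0.1564·0.9877 = 4.969 kPa
FS = 7.799 / 4.969 = 1.570

FS = 1.57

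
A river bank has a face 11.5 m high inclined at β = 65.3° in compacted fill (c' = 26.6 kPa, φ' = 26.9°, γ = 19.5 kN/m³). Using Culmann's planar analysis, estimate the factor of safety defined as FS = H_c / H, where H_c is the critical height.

H_c = (4c'/γ) · sinβ cosφ' / [1 − cos(β − φ')]
    = (4·26.6/19.5) · sin65.3°·cos26.9° / [1 − cos38.4°]
    = 5.456 · 0.8102 / 0.2163 = 20.44 m
FS = H_c / H = 20.44 / 11.5 = 1.777

FS = 1.78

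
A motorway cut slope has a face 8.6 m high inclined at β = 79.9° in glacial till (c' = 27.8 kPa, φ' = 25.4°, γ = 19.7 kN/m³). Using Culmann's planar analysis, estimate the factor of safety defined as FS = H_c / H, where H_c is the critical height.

H_c = (4c'/γ) · sinβ cosφ' / [1 − cos(β − φ')]
    = (4·27.8/19.7) · sin79.9°·cos25.4° / [1 − cos54.5°]
    = 5.645 · 0.8893 / 0.4193 = 11.97 m
FS = H_c / H = 11.97 / 8.6 = 1.392

FS = 1.39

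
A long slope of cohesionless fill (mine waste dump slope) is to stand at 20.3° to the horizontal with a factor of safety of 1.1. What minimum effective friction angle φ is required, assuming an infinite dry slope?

FS = tanφ/tanβ ⇒ tanφ = FS · tanβ = 1.1 · tan20.3° = 0.4069
φ = arctan(0.4069) = 22.14°

φ = 22.1°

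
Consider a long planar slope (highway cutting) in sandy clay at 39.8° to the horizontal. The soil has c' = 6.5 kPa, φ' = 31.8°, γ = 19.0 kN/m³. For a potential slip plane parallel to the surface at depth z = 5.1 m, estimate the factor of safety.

For an infinite slope with a slip plane parallel to the surface (no pore pressure): FS = [c' + γz cos²β tanφ'] / [γz sinβ cosβ].
γz = 19.0·5.1 = 96.90 kN/m²
Numerator = 6.5 + 96.90·cos²39.8°·tan31.8° = 6.5 + 96.90·0.5903·0.6200 = 41.963 kPa
Denominator = 96.90·sin39.8°·cos39.8° = 96.90·0.6401·0.7683 = 47.654 kPa
FS = 41.963 / 47.654 = 0.881

FS = 0.88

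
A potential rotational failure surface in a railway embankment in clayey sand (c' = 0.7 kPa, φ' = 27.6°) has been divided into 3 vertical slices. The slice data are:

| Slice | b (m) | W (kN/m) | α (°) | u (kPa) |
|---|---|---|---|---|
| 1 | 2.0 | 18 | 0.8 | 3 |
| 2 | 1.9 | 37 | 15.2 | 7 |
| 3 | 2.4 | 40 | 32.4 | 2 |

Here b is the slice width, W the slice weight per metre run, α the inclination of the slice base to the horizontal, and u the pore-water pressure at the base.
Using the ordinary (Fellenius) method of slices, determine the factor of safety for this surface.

FS = 1.18

Ordinary method of slices: FS = Σ[c'·Δl_i + (W_i cosα_i − u_i·Δl_i)·tanφ'] / Σ W_i sinα_i, with Δl_i = b_i / cosα_i.
Slice 1: Δl = 2.0/cos0.8° = 2.000 m; N'_1 = 18·cos0.8° − 3·2.000 = 12.0; c'Δl = 1.40; W sinα = 0.3
Slice 2: Δl = 1.9/cos15.2° = 1.969 m; N'_2 = 37·cos15.2° − 7·1.969 = 21.9; c'Δl = 1.38; W sinα = 9.7
Slice 3: Δl = 2.4/cos32.4° = 2.842 m; N'_3 = 40·cos32.4° − 2·2.842 = 28.1; c'Δl = 1.99; W sinα = 21.4
Σc'Δl = 4.8 kN/m; ΣN' = 62.0 kN/m; ΣW sinα = 31.4 kN/m
Resisting = 4.8 + 62.0·tan27.6° = 4.8 + 32.4 = 37.2 kN/m
FS = 37.2 / 31.4 = 1.185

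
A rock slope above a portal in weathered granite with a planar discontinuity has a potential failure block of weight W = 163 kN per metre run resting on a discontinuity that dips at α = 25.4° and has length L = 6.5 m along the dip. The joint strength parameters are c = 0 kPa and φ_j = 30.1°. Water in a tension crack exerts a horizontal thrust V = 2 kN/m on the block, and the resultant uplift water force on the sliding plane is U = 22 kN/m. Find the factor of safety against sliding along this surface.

Resolving the block weight along and normal to the plane and applying the Mohr–Coulomb strength on the joint:
N' = W cosα − U − V sinα = 163·cos25.4° − 22 − 2·sin25.4° = 124.4 kN/m
Driving force T = W sinα + V cosα = 163·sin25.4° + 2·cos25.4° = 71.7 kN/m
Resisting force R = c·L + N'·tanφ_j = 0·6.5 + 124.4·tan30.1° = 0.0 + 72.1 = 72.1 kN/m
FS = R / T = 72.1 / 71.7 = 1.005

FS = 1.01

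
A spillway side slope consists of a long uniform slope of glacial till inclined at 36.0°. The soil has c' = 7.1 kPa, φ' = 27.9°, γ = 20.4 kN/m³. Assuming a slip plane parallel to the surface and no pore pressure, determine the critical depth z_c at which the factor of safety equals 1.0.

Setting FS = 1.00 in FS = [c' + γz cos²β tanφ'] / [γz sinβ cosβ] and solving for z:
z = c' / [γ cosβ (FS·sinβ − cosβ·tanφ')]
  = 7.1 / [20.4·cos36.0°·(1.00·sin36.0° − cos36.0°·tan27.9°)]
  = 7.1 / [20.4·0.8090·(1.00·0.5878 − 0.8090·0.5295)]
  = 7.1 / 2.6313 = 2.698 m

z_c = 2.70 m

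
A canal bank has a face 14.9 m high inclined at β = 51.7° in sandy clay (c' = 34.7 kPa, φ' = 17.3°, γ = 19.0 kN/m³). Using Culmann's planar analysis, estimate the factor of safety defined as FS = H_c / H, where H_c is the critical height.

H_c = (4c'/γ) · sinβ cosφ' / [1 − cos(β − φ')]
    = (4·34.7/19.0) · sin51.7°·cos17.3° / [1 − cos34.4°]
    = 7.305 · 0.7493 / 0.1749 = 31.30 m
FS = H_c / H = 31.30 / 14.9 = 2.101

FS = 2.10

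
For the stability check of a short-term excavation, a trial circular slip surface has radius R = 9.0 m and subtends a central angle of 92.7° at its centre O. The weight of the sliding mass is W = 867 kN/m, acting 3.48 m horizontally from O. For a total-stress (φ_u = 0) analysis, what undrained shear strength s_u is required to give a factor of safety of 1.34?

FS = s_u·L_a·R / (W·d), so s_u = FS·W·d / (L_a·R).
Arc length L_a = R·θ = 9.0·(92.7°·π/180) = 9.0·1.6179 = 14.56 m
s_u = 1.34·867·3.48 / (14.56·9.0) = 4043.0 / 131.05 = 30.85 kPa

s_u = 30.9 kPa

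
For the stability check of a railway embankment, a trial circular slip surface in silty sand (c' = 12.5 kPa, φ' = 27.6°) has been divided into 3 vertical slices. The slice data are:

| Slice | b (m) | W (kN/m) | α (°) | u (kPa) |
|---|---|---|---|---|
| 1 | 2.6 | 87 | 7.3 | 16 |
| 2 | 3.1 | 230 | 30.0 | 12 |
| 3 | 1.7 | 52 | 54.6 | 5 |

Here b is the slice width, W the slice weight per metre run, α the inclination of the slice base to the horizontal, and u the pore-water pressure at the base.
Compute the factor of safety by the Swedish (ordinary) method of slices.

Ordinary method of slices: FS = Σ[c'·Δl_i + (W_i cosα_i − u_i·Δl_i)·tanφ'] / Σ W_i sinα_i, with Δl_i = b_i / cosα_i.
Slice 1: Δl = 2.6/cos7.3° = 2.621 m; N'_1 = 87·cos7.3° − 16·2.621 = 44.4; c'Δl = 32.77; W sinα = 11.1
Slice 2: Δl = 3.1/cos30.0° = 3.580 m; N'_2 = 230·cos30.0° − 12·3.580 = 156.2; c'Δl = 44.74; W sinα = 115.0
Slice 3: Δl = 1.7/cos54.6° = 2.935 m; N'_3 = 52·cos54.6° − 5·2.935 = 15.4; c'Δl = 36.68; W sinα = 42.4
Σc'Δl = 114.2 kN/m; ΣN' = 216.0 kN/m; ΣW sinα = 168.4 kN/m
Resisting = 114.2 + 216.0·tan27.6° = 114.2 + 112.9 = 227.1 kN/m
FS = 227.1 / 168.4 = 1.348

FS = 1.35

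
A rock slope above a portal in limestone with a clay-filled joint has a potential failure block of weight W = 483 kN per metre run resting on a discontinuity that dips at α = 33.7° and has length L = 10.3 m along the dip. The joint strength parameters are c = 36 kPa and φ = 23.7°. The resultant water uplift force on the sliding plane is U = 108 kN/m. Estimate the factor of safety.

FS = 1.86

Resolving the block weight along and normal to the plane and applying the Mohr–Coulomb strength on the joint:
N' = W cosα − U = 483·cos33.7° − 108 = 293.8 kN/m
Driving force T = W sinα = 483·sin33.7° = 268.0 kN/m
Resisting force R = c·L + N'·tanφ = 36·10.3 + 293.8·tan23.7° = 370.8 + 129.0 = 499.8 kN/m
FS = R / T = 499.8 / 268.0 = 1.865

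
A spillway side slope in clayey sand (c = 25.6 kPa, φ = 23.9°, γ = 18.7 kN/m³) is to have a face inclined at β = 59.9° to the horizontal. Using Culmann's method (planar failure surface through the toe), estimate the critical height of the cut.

Culmann's analysis gives the critical failure plane at α_cr = (β + φ)/2 = (59.9 + 23.9)/2 = 41.9°, and the critical height
H_c = (4c/γ) · sinβ cosφ / [1 − cos(β − φ)]
    = (4·25.6/18.7) · sin59.9°·cos23.9° / [1 − cos(36.0°)]
    = 5.476 · 0.8652·0.9143 / [1 − 0.8090]
    = 5.476 · 0.7910 / 0.1910
    = 22.68 m

H_c = 22.68 m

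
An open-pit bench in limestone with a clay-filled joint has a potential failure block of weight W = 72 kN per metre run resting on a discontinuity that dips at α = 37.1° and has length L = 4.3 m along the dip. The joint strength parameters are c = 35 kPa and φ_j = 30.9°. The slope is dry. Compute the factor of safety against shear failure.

FS = 4.26

Resolving the block weight along and normal to the plane and applying the Mohr–Coulomb strength on the joint:
N' = W cosα = 72·cos37.1° = 57.4 kN/m
Driving force T = W sinα = 72·sin37.1° = 43.4 kN/m
Resisting force R = c·L + N'·tanφ_j = 35·4.3 + 57.4·tan30.9° = 150.5 + 34.4 = 184.9 kN/m
FS = R / T = 184.9 / 43.4 = 4.257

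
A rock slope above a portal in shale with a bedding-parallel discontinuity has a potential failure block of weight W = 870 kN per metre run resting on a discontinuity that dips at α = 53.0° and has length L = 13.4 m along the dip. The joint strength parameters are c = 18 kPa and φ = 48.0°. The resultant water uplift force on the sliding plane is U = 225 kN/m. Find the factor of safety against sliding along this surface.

FS = 0.82

Resolving the block weight along and normal to the plane and applying the Mohr–Coulomb strength on the joint:
N' = W cosα − U = 870·cos53.0° − 225 = 298.6 kN/m
Driving force T = W sinα = 870·sin53.0° = 694.8 kN/m
Resisting force R = c·L + N'·tanφ = 18·13.4 + 298.6·tan48.0° = 241.2 + 331.6 = 572.8 kN/m
FS = R / T = 572.8 / 694.8 = 0.824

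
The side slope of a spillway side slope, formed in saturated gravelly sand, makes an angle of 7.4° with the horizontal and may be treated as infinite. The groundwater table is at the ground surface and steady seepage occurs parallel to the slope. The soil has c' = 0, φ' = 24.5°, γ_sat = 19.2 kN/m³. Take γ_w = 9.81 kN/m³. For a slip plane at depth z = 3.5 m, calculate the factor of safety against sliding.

With seepage parallel to the slope and the water table at the surface, the effective normal stress on the slip plane uses the buoyant unit weight γ' = γ_sat − γ_w while the driving shear stress uses γ_sat:
FS = [c' + γ' z cos²β tanφ'] / [γ_sat z sinβ cosβ]
(For c' = 0 this reduces to FS = (γ'/γ_sat)·tanφ'/tanβ.)
γ' = 19.2 − 9.81 = 9.39 kN/m³
Numerator = 0.0 + 9.39·3.5·cos²7.4°·tan24.5° = 0.0 + 9.39·3.5·0.9834·0.4557 = 14.729 kPa
Denominator = 19.2·3.5·sin7.4°·cos7.4° = 19.2·3.5·0.1288·0.9917 = 8.583 kPa
FS = 14.729 / 8.583 = 1.716

FS = 1.72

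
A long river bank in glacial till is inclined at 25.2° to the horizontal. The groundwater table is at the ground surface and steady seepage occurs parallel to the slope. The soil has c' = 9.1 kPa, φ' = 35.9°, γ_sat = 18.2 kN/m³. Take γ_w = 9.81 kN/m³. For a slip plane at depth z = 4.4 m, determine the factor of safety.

With seepage parallel to the slope and the water table at the surface, the effective normal stress on the slip plane uses the buoyant unit weight γ' = γ_sat − γ_w while the driving shear stress uses γ_sat:
FS = [c' + γ' z cos²β tanφ'] / [γ_sat z sinβ cosβ]
γ' = 18.2 − 9.81 = 8.39 kN/m³
Numerator = 9.1 + 8.39·4.4·cos²25.2°·tan35.9° = 9.1 + 8.39·4.4·0.8187·0.7239 = 30.978 kPa
Denominator = 18.2·4.4·sin25.2°·cos25.2° = 18.2·4.4·0.4258·0.9048 = 30.851 kPa
FS = 30.978 / 30.851 = 1.004

FS = 1.00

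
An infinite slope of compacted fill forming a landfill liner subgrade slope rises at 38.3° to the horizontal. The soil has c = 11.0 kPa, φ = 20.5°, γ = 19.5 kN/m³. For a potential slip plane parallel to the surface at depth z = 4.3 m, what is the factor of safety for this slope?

For an infinite slope with a slip plane parallel to the surface (no pore pressure): FS = [c + γz cos²β tanφ] / [γz sinβ cosβ].
γz = 19.5·4.3 = 83.85 kN/m²
Numerator = 11.0 + 83.85·cos²38.3°·tan20.5° = 11.0 + 83.85·0.6159·0.3739 = 30.308 kPa
Denominator = 83.85·sin38.3°·cos38.3° = 83.85·0.6198·0.7848 = 40.784 kPa
FS = 30.308 / 40.784 = 0.743

FS = 0.74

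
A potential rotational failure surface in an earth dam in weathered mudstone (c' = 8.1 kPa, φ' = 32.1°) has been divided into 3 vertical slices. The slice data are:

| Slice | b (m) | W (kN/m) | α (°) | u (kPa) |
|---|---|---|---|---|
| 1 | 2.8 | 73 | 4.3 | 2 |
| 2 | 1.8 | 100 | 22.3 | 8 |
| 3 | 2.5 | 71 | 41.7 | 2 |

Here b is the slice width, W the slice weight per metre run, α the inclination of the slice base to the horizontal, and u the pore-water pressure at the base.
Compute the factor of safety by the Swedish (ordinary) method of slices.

FS = 2.04

Ordinary method of slices: FS = Σ[c'·Δl_i + (W_i cosα_i − u_i·Δl_i)·tanφ'] / Σ W_i sinα_i, with Δl_i = b_i / cosα_i.
Slice 1: Δl = 2.8/cos4.3° = 2.808 m; N'_1 = 73·cos4.3° − 2·2.808 = 67.2; c'Δl = 22.74; W sinα = 5.5
Slice 2: Δl = 1.8/cos22.3° = 1.946 m; N'_2 = 100·cos22.3° − 8·1.946 = 77.0; c'Δl = 15.76; W sinα = 37.9
Slice 3: Δl = 2.5/cos41.7° = 3.348 m; N'_3 = 71·cos41.7° − 2·3.348 = 46.3; c'Δl = 27.12; W sinα = 47.2
Σc'Δl = 65.6 kN/m; ΣN' = 190.5 kN/m; ΣW sinα = 90.7 kN/m
Resisting = 65.6 + 190.5·tan32.1° = 65.6 + 119.5 = 185.1 kN/m
FS = 185.1 / 90.7 = 2.042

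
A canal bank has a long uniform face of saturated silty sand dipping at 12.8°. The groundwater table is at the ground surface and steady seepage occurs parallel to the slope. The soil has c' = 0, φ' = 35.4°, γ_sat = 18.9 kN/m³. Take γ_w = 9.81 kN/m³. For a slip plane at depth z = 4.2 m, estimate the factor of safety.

FS = 1.50

With seepage parallel to the slope and the water table at the surface, the effective normal stress on the slip plane uses the buoyant unit weight γ' = γ_sat − γ_w while the driving shear stress uses γ_sat:
FS = [c' + γ' z cos²β tanφ'] / [γ_sat z sinβ cosβ]
(For c' = 0 this reduces to FS = (γ'/γ_sat)·tanφ'/tanβ.)
γ' = 18.9 − 9.81 = 9.09 kN/m³
Numerator = 0.0 + 9.09·4.2·cos²12.8°·tan35.4° = 0.0 + 9.09·4.2·0.9509·0.7107 = 25.800 kPa
Denominator = 18.9·4.2·sin12.8°·cos12.8° = 18.9·4.2·0.2215·0.9751 = 17.149 kPa
FS = 25.800 / 17.149 = 1.504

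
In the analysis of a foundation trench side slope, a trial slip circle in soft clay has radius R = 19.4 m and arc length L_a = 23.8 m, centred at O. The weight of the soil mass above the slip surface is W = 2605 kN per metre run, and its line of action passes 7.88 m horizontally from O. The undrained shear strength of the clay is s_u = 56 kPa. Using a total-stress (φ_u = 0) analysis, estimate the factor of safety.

FS = 1.26

Taking moments about the centre O, the resisting moment is provided by the undrained shear strength acting along the arc:
M_R = s_u·L_a·R = 56·23.80·19.4 = 25856.3 kN·m/m
M_D = W·d = 2605·7.88 = 20527.4 kN·m/m
FS = M_R / M_D = 25856.3 / 20527.4 = 1.260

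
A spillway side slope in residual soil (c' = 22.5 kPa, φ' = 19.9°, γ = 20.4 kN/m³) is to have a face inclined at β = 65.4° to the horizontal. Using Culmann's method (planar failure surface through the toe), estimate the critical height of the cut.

H_c = 12.61 m

Culmann's analysis gives the critical failure plane at α_cr = (β + φ')/2 = (65.4 + 19.9)/2 = 42.7°, and the critical height
H_c = (4c'/γ) · sinβ cosφ' / [1 − cos(β − φ')]
    = (4·22.5/20.4) · sin65.4°·cos19.9° / [1 − cos(45.5°)]
    = 4.412 · 0.9092·0.9403 / [1 − 0.7009]
    = 4.412 · 0.8549 / 0.2991
    = 12.61 m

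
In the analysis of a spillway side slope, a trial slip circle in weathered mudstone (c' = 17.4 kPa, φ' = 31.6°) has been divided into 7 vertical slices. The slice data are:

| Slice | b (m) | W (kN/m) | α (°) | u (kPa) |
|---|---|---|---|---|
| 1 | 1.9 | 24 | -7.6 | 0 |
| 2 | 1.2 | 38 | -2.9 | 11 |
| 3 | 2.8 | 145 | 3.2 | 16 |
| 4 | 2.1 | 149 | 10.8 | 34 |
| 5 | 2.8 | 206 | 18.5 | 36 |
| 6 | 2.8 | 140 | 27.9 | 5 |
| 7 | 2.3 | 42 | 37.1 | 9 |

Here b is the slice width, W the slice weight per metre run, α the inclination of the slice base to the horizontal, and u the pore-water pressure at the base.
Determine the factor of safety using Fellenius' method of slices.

FS = 2.99

Ordinary method of slices: FS = Σ[c'·Δl_i + (W_i cosα_i − u_i·Δl_i)·tanφ'] / Σ W_i sinα_i, with Δl_i = b_i / cosα_i.
Slice 1: Δl = 1.9/cos(-7.6°) = 1.917 m; N'_1 = 24·cos(-7.6°) − 0·1.917 = 23.8; c'Δl = 33.35; W sinα = -3.2
Slice 2: Δl = 1.2/cos(-2.9°) = 1.202 m; N'_2 = 38·cos(-2.9°) − 11·1.202 = 24.7; c'Δl = 20.91; W sinα = -1.9
Slice 3: Δl = 2.8/cos3.2° = 2.804 m; N'_3 = 145·cos3.2° − 16·2.804 = 99.9; c'Δl = 48.80; W sinα = 8.1
Slice 4: Δl = 2.1/cos10.8° = 2.138 m; N'_4 = 149·cos10.8° − 34·2.138 = 73.7; c'Δl = 37.20; W sinα = 27.9
Slice 5: Δl = 2.8/cos18.5° = 2.953 m; N'_5 = 206·cos18.5° − 36·2.953 = 89.1; c'Δl = 51.37; W sinα = 65.4
Slice 6: Δl = 2.8/cos27.9° = 3.168 m; N'_6 = 140·cos27.9° − 5·3.168 = 107.9; c'Δl = 55.13; W sinα = 65.5
Slice 7: Δl = 2.3/cos37.1° = 2.884 m; N'_7 = 42·cos37.1° − 9·2.884 = 7.5; c'Δl = 50.18; W sinα = 25.3
Σc'Δl = 296.9 kN/m; ΣN' = 426.6 kN/m; ΣW sinα = 187.1 kN/m
Resisting = 296.9 + 426.6·tan31.6° = 296.9 + 262.4 = 559.4 kN/m
FS = 559.4 / 187.1 = 2.989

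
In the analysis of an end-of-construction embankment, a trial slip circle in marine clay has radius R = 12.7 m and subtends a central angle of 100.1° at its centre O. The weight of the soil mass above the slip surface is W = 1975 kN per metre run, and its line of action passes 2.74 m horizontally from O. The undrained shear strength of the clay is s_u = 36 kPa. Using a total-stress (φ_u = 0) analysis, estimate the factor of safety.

Taking moments about the centre O, the resisting moment is provided by the undrained shear strength acting along the arc:
Arc length L_a = R·θ = 12.7·(100.1°·π/180) = 12.7·1.7471 = 22.19 m
M_R = s_u·L_a·R = 36·22.19·12.7 = 10144.3 kN·m/m
M_D = W·d = 1975·2.74 = 5411.5 kN·m/m
FS = M_R / M_D = 10144.3 / 5411.5 = 1.875

FS = 1.87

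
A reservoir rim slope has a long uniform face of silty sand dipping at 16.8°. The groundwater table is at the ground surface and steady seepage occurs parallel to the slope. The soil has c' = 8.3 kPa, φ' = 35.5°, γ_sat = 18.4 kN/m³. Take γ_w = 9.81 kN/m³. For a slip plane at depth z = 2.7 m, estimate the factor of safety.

FS = 1.71

With seepage parallel to the slope and the water table at the surface, the effective normal stress on the slip plane uses the buoyant unit weight γ' = γ_sat − γ_w while the driving shear stress uses γ_sat:
FS = [c' + γ' z cos²β tanφ'] / [γ_sat z sinβ cosβ]
γ' = 18.4 − 9.81 = 8.59 kN/m³
Numerator = 8.3 + 8.59·2.7·cos²16.8°·tan35.5° = 8.3 + 8.59·2.7·0.9165·0.7133 = 23.461 kPa
Denominator = 18.4·2.7·sin16.8°·cos16.8° = 18.4·2.7·0.2890·0.9573 = 13.746 kPa
FS = 23.461 / 13.746 = 1.707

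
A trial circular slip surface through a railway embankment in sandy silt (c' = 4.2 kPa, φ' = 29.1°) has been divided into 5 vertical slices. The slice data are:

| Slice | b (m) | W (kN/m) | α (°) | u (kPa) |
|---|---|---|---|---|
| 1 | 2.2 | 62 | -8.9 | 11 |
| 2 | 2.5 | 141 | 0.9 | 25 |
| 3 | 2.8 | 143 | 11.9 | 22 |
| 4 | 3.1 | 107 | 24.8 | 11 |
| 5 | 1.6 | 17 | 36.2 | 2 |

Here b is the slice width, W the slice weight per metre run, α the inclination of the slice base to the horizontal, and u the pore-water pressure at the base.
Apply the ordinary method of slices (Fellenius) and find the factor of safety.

Ordinary method of slices: FS = Σ[c'·Δl_i + (W_i cosα_i − u_i·Δl_i)·tanφ'] / Σ W_i sinα_i, with Δl_i = b_i / cosα_i.
Slice 1: Δl = 2.2/cos(-8.9°) = 2.227 m; N'_1 = 62·cos(-8.9°) − 11·2.227 = 36.8; c'Δl = 9.35; W sinα = -9.6
Slice 2: Δl = 2.5/cos0.9° = 2.500 m; N'_2 = 141·cos0.9° − 25·2.500 = 78.5; c'Δl = 10.50; W sinα = 2.2
Slice 3: Δl = 2.8/cos11.9° = 2.861 m; N'_3 = 143·cos11.9° − 22·2.861 = 77.0; c'Δl = 12.02; W sinα = 29.5
Slice 4: Δl = 3.1/cos24.8° = 3.415 m; N'_4 = 107·cos24.8° − 11·3.415 = 59.6; c'Δl = 14.34; W sinα = 44.9
Slice 5: Δl = 1.6/cos36.2° = 1.983 m; N'_5 = 17·cos36.2° − 2·1.983 = 9.8; c'Δl = 8.33; W sinα = 10.0
Σc'Δl = 54.5 kN/m; ΣN' = 261.5 kN/m; ΣW sinα = 77.0 kN/m
Resisting = 54.5 + 261.5·tan29.1° = 54.5 + 145.6 = 200.1 kN/m
FS = 200.1 / 77.0 = 2.598

FS = 2.60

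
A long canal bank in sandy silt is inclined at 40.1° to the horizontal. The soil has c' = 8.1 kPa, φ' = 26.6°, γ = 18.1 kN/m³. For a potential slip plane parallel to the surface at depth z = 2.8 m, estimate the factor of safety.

For an infinite slope with a slip plane parallel to the surface (no pore pressure): FS = [c' + γz cos²β tanφ'] / [γz sinβ cosβ].
γz = 18.1·2.8 = 50.68 kN/m²
Numerator = 8.1 + 50.68·cos²40.1°·tan26.6° = 8.1 + 50.68·0.5851·0.5008 = 22.949 kPa
Denominator = 50.68·sin40.1°·cos40.1° = 50.68·0.6441·0.7649 = 24.970 kPa
FS = 22.949 / 24.970 = 0.919

FS = 0.92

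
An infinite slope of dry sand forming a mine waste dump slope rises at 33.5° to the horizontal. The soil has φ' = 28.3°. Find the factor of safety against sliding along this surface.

For a dry cohesionless infinite slope the factor of safety is FS = tanφ' / tanβ.
FS = tan28.3° / tan33.5° = 0.5384 / 0.6619 = 0.814

FS = 0.81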